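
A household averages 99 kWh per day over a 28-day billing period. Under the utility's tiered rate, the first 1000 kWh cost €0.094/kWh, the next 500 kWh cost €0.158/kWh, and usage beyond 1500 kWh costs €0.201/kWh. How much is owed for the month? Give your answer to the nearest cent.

€428.67

Usage = 99 kWh/day × 28 days = 2772 kWh
First 1000 kWh × €0.094 = €94.00
Next 500 kWh × €0.158 = €79.00
Remaining 1272 kWh × €0.201 = €255.67
Total = €428.67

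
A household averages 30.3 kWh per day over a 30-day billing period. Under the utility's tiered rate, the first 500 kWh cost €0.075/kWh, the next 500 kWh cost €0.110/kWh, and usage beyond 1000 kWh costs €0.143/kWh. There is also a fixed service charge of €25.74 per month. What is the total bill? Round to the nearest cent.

€108.23

Usage = 30.3 kWh/day × 30 days = 909 kWh
First 500 kWh × €0.075 = €37.50
Next 409 kWh × €0.110 = €44.99
Remaining tier: 0 kWh (not reached)
Energy charge = €82.49; + service €25.74 = €108.23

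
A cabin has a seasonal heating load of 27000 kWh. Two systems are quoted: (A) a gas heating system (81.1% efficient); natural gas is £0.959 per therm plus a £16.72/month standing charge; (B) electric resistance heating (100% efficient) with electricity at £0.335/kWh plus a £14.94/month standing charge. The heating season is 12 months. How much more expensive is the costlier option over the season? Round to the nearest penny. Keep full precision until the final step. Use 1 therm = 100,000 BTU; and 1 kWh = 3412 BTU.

£7934.28

Heat load = 27000 kWh × 3412 = 92,124,000 BTU
Gas: input = 92,124,000 / 0.811 = 113,593,095 BTU = 1,136 therm → 1,136 × £0.959 = £1,089.36; + 12 × £16.72 standing = £1,290.00
Electric: 92,124,000 BTU / 3412 = 27,000 kWh → × £0.335 = £9,045.00; + 12 × £14.94 standing = £9,224.28
Difference = |£1,290.00 − £9,224.28| = £7,934.28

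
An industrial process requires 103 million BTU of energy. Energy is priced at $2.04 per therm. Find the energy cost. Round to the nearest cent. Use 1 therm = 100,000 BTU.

103 million BTU × (10 therm/million BTU) = 1,030 therm
Cost = 1,030 therm × $2.04/therm = $2,101.20

$2101.20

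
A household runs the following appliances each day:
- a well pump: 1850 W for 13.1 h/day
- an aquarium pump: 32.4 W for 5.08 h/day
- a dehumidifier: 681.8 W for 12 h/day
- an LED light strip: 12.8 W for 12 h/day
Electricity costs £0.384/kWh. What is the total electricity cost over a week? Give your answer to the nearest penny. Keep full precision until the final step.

well pump: 1850 W × 13.1 h × 7 d = 169,645 Wh = 169.6 kWh
aquarium pump: 32.4 W × 5.08 h × 7 d = 1,152 Wh = 1.152 kWh
dehumidifier: 681.8 W × 12 h × 7 d = 57,271 Wh = 57.27 kWh
LED light strip: 12.8 W × 12 h × 7 d = 1,075 Wh = 1.075 kWh
Total energy = 169.6 + 1.152 + 57.27 + 1.075 = 229.1 kWh
Cost = 229.1 kWh × £0.384 = £87.99

£87.99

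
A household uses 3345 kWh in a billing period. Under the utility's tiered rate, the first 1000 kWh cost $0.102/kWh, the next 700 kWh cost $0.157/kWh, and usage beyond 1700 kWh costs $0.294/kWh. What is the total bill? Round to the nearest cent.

$695.53

First 1000 kWh × $0.102 = $102.00
Next 700 kWh × $0.157 = $109.90
Remaining 1645 kWh × $0.294 = $483.63
Total = $695.53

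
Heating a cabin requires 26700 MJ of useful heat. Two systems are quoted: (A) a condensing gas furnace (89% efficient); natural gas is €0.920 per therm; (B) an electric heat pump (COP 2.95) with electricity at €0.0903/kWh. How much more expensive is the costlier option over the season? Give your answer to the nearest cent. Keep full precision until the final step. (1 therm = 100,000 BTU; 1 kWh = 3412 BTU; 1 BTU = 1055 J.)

Heat load = 26700 MJ = 26,700,000,000 J / 1055 = 25,308,057 BTU
Gas: input = 25,308,057 / 0.89 = 28,436,019 BTU = 284.4 therm → 284.4 × €0.920 = €261.61
Heat pump: 25,308,057 BTU / 3412 = 7,417 kWh heat; / 2.95 = 2,514 kWh in → × €0.0903 = €227.05
Difference = |€261.61 − €227.05| = €34.56

€34.56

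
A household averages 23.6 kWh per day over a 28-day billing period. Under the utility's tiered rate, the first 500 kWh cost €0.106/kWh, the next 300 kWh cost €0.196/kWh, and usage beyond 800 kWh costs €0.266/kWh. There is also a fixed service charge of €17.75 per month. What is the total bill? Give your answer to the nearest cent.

€102.27

Usage = 23.6 kWh/day × 28 days = 660.8 kWh
First 500 kWh × €0.106 = €53.00
Next 160.8 kWh × €0.196 = €31.52
Remaining tier: 0 kWh (not reached)
Energy charge = €84.52; + service €17.75 = €102.27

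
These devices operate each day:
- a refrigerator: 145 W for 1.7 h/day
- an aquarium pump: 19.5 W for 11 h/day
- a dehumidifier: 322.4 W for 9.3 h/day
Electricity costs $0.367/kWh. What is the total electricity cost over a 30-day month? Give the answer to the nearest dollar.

$38

refrigerator: 145 W × 1.7 h × 30 d = 7,395 Wh = 7.395 kWh
aquarium pump: 19.5 W × 11 h × 30 d = 6,435 Wh = 6.435 kWh
dehumidifier: 322.4 W × 9.3 h × 30 d = 89,950 Wh = 89.95 kWh
Total energy = 7.395 + 6.435 + 89.95 = 103.8 kWh
Cost = 103.8 kWh × $0.367 = $38.09 ≈ $38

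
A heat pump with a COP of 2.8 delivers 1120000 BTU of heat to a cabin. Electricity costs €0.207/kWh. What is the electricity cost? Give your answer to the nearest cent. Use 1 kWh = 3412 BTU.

Heat delivered = 1,120,000 BTU / 3412 = 328.3 kWh
Electrical input = 328.3 kWh / 2.8 = 117.2 kWh
Cost = 117.2 × €0.207/kWh = €24.27

€24.27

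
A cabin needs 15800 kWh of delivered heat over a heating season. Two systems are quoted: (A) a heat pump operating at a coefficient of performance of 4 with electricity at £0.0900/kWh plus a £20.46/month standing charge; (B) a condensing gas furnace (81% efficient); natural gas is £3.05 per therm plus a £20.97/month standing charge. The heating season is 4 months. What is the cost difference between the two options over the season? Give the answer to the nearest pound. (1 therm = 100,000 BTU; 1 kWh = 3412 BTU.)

£1676

Heat load = 15800 kWh × 3412 = 53,909,600 BTU
Gas: input = 53,909,600 / 0.81 = 66,555,062 BTU = 665.6 therm → 665.6 × £3.05 = £2,029.93; + 4 × £20.97 standing = £2,113.81
Heat pump: 53,909,600 BTU / 3412 = 15,800 kWh heat; / 4 = 3,950 kWh in → × £0.0900 = £355.50; + 4 × £20.46 standing = £437.34
Difference = |£2,113.81 − £437.34| = £1,676.47 ≈ £1676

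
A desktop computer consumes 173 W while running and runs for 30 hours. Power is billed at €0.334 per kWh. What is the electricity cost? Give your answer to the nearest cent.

€1.73

Energy = 173 W × 30 h = 5,190 Wh = 5.19 kWh
Cost = 5.19 kWh × €0.334/kWh = €1.73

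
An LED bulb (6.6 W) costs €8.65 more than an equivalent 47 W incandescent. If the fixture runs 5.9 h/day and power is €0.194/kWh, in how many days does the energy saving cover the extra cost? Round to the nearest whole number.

Power saved = 47 − 6.6 = 40.4 W
Daily energy saved = 40.4 W × 5.9 h = 238.4 Wh = 0.23836 kWh
Daily savings = 0.23836 × €0.194 = €0.0462
Payback = €8.65 / €0.0462 per day = 187.1 days

187 days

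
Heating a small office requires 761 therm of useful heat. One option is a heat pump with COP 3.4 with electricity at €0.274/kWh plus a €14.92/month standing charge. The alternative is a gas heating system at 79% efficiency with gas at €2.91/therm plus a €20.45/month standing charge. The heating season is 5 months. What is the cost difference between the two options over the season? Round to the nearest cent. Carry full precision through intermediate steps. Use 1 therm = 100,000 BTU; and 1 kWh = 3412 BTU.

€1033.42

Heat load = 761 therm × 100,000 = 76,100,000 BTU
Gas: input = 76,100,000 / 0.790 = 96,329,114 BTU = 963.3 therm → 963.3 × €2.91 = €2,803.18; + 5 × €20.45 standing = €2,905.43
Heat pump: 76,100,000 BTU / 3412 = 22,300 kWh heat; / 3.4 = 6,560 kWh in → × €0.274 = €1,797.41; + 5 × €14.92 standing = €1,872.01
Difference = |€2,905.43 − €1,872.01| = €1,033.42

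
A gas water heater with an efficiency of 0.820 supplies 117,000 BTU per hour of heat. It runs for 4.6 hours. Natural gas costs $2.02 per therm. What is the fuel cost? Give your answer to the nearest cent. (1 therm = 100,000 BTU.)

Heat delivered = 117,000 BTU/h × 4.6 h = 538,200 BTU
Gas input = 538,200 / 0.820 = 656,341 BTU
= 656,341 / 100,000 = 6.563 therm
Cost = 6.563 × $2.02/therm = $13.26

$13.26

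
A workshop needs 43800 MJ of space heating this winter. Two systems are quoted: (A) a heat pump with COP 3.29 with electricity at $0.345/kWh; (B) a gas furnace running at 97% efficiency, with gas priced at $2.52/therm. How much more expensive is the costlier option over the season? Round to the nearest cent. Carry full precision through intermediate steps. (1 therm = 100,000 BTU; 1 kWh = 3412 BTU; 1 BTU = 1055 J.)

$197.38

Heat load = 43800 MJ = 43,800,000,000 J / 1055 = 41,516,588 BTU
Gas: input = 41,516,588 / 0.97 = 42,800,606 BTU = 428 therm → 428 × $2.52 = $1,078.58
Heat pump: 41,516,588 BTU / 3412 = 12,170 kWh heat; / 3.29 = 3,698 kWh in → × $0.345 = $1,275.96
Difference = |$1,078.58 − $1,275.96| = $197.38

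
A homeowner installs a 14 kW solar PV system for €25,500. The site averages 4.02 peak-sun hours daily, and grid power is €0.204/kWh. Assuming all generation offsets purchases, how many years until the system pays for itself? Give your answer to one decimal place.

6.1 years

Daily generation = 14 kW × 4.02 h = 56.28 kWh
Annual generation = 56.28 × 365 = 20542 kWh
Annual savings = 20542 × €0.204 = €4,190.61
Payback = €25,500 / €4,190.61 = 6.09 years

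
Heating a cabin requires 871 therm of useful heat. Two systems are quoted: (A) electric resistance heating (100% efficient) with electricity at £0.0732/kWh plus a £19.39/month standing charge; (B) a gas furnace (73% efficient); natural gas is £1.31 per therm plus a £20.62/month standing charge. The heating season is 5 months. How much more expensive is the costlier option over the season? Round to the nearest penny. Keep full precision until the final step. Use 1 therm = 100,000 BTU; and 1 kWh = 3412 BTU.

Heat load = 871 therm × 100,000 = 87,100,000 BTU
Gas: input = 87,100,000 / 0.73 = 119,315,068 BTU = 1,193 therm → 1,193 × £1.31 = £1,563.03; + 5 × £20.62 standing = £1,666.13
Electric: 87,100,000 BTU / 3412 = 25,530 kWh → × £0.0732 = £1,868.62; + 5 × £19.39 standing = £1,965.57
Difference = |£1,666.13 − £1,965.57| = £299.44

£299.44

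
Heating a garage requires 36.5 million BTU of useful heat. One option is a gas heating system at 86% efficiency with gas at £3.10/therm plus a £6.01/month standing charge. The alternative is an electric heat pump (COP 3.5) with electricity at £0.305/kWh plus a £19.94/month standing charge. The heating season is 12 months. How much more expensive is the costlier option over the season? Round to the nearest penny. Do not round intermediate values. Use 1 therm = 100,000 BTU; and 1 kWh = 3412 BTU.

£216.32

Heat load = 36.5 × 10⁶ BTU = 36,500,000 BTU
Gas: input = 36,500,000 / 0.86 = 42,441,860 BTU = 424.4 therm → 424.4 × £3.10 = £1,315.70; + 12 × £6.01 standing = £1,387.82
Heat pump: 36,500,000 BTU / 3412 = 10,700 kWh heat; / 3.5 = 3,056 kWh in → × £0.305 = £932.21; + 12 × £19.94 standing = £1,171.49
Difference = |£1,387.82 − £1,171.49| = £216.32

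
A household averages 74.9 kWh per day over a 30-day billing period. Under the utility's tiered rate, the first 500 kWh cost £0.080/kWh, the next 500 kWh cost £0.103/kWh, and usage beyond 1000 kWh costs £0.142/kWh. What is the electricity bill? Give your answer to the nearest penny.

£268.57

Usage = 74.9 kWh/day × 30 days = 2247 kWh
First 500 kWh × £0.080 = £40.00
Next 500 kWh × £0.103 = £51.50
Remaining 1247 kWh × £0.142 = £177.07
Total = £268.57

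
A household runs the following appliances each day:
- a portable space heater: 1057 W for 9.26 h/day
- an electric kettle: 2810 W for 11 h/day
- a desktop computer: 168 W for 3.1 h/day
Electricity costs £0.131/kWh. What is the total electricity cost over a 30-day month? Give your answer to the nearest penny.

portable space heater: 1057 W × 9.26 h × 30 d = 293,635 Wh = 293.6 kWh
electric kettle: 2810 W × 11 h × 30 d = 927,300 Wh = 927.3 kWh
desktop computer: 168 W × 3.1 h × 30 d = 15,624 Wh = 15.62 kWh
Total energy = 293.6 + 927.3 + 15.62 = 1,237 kWh
Cost = 1,237 kWh × £0.131 = £161.99

£161.99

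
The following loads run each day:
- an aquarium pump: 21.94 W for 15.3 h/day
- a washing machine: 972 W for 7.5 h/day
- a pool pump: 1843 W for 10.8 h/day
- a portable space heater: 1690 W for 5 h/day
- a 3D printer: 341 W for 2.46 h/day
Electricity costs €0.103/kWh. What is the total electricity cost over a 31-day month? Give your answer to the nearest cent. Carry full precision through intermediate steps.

aquarium pump: 21.94 W × 15.3 h × 31 d = 10,406 Wh = 10.41 kWh
washing machine: 972 W × 7.5 h × 31 d = 225,990 Wh = 226 kWh
pool pump: 1843 W × 10.8 h × 31 d = 617,036 Wh = 617 kWh
portable space heater: 1690 W × 5 h × 31 d = 261,950 Wh = 261.9 kWh
3D printer: 341 W × 2.46 h × 31 d = 26,005 Wh = 26 kWh
Total energy = 10.41 + 226 + 617 + 261.9 + 26 = 1,141 kWh
Cost = 1,141 kWh × €0.103 = €117.56

€117.56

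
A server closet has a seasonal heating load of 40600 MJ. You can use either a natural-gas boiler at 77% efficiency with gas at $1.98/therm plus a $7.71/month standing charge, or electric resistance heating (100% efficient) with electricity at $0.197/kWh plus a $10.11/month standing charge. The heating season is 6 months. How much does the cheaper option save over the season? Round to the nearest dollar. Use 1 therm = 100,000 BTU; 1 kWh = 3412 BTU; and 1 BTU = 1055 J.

$1247

Heat load = 40600 MJ = 40,600,000,000 J / 1055 = 38,483,412 BTU
Gas: input = 38,483,412 / 0.77 = 49,978,458 BTU = 499.8 therm → 499.8 × $1.98 = $989.57; + 6 × $7.71 standing = $1,035.83
Electric: 38,483,412 BTU / 3412 = 11,280 kWh → × $0.197 = $2,221.93; + 6 × $10.11 standing = $2,282.59
Difference = |$1,035.83 − $2,282.59| = $1,246.76 ≈ $1247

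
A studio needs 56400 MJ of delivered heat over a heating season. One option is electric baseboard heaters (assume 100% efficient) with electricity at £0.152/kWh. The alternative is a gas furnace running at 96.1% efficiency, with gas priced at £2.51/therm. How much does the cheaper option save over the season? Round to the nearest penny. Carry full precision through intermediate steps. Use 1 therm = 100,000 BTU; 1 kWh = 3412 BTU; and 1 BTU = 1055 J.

Heat load = 56400 MJ = 56,400,000,000 J / 1055 = 53,459,716 BTU
Gas: input = 53,459,716 / 0.961 = 55,629,257 BTU = 556.3 therm → 556.3 × £2.51 = £1,396.29
Electric: 53,459,716 BTU / 3412 = 15,670 kWh → × £0.152 = £2,381.56
Difference = |£1,396.29 − £2,381.56| = £985.26

£985.26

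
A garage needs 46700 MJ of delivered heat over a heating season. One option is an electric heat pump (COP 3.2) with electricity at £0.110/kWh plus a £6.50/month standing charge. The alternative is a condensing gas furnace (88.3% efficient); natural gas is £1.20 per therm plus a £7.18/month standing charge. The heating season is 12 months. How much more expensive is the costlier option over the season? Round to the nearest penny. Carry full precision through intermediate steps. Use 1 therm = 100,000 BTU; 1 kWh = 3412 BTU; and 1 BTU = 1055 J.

Heat load = 46700 MJ = 46,700,000,000 J / 1055 = 44,265,403 BTU
Gas: input = 44,265,403 / 0.883 = 50,130,694 BTU = 501.3 therm → 501.3 × £1.20 = £601.57; + 12 × £7.18 standing = £687.73
Heat pump: 44,265,403 BTU / 3412 = 12,970 kWh heat; / 3.2 = 4,054 kWh in → × £0.110 = £445.96; + 12 × £6.50 standing = £523.96
Difference = |£687.73 − £523.96| = £163.77

£163.77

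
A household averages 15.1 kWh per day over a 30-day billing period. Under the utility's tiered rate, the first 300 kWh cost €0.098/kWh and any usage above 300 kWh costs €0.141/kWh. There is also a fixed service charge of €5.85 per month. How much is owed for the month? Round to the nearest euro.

Usage = 15.1 kWh/day × 30 days = 453 kWh
First 300 kWh × €0.098 = €29.40
Remaining 153 kWh × €0.141 = €21.57
Energy charge = €50.97; + service €5.85 = €56.82 ≈ €57

€57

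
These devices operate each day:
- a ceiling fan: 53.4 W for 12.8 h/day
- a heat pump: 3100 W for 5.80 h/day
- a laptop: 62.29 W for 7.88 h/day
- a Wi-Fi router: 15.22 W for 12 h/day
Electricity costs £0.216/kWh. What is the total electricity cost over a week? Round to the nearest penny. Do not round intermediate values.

ceiling fan: 53.4 W × 12.8 h × 7 d = 4,785 Wh = 4.785 kWh
heat pump: 3100 W × 5.80 h × 7 d = 125,860 Wh = 125.9 kWh
laptop: 62.29 W × 7.88 h × 7 d = 3,436 Wh = 3.436 kWh
Wi-Fi router: 15.22 W × 12 h × 7 d = 1,278 Wh = 1.278 kWh
Total energy = 4.785 + 125.9 + 3.436 + 1.278 = 135.4 kWh
Cost = 135.4 kWh × £0.216 = £29.24

£29.24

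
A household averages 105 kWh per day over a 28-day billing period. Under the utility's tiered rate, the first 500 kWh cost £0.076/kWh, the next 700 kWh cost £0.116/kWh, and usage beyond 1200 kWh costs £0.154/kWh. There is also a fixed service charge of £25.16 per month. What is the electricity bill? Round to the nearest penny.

Usage = 105 kWh/day × 28 days = 2940 kWh
First 500 kWh × £0.076 = £38.00
Next 700 kWh × £0.116 = £81.20
Remaining 1740 kWh × £0.154 = £267.96
Energy charge = £387.16; + service £25.16 = £412.32

£412.32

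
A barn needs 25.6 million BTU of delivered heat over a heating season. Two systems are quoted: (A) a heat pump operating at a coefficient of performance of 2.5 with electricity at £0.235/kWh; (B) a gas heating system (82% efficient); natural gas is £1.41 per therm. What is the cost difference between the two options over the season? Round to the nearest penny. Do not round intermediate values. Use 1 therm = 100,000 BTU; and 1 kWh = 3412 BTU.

Heat load = 25.6 × 10⁶ BTU = 25,600,000 BTU
Gas: input = 25,600,000 / 0.82 = 31,219,512 BTU = 312.2 therm → 312.2 × £1.41 = £440.20
Heat pump: 25,600,000 BTU / 3412 = 7,503 kWh heat; / 2.5 = 3,001 kWh in → × £0.235 = £705.28
Difference = |£440.20 − £705.28| = £265.08

£265.08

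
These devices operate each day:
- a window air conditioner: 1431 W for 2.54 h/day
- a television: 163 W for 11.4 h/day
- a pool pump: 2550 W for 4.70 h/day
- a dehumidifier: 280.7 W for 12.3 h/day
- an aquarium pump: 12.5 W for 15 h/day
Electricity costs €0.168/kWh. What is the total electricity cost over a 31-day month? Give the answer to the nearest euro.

window air conditioner: 1431 W × 2.54 h × 31 d = 112,677 Wh = 112.7 kWh
television: 163 W × 11.4 h × 31 d = 57,604 Wh = 57.6 kWh
pool pump: 2550 W × 4.70 h × 31 d = 371,535 Wh = 371.5 kWh
dehumidifier: 280.7 W × 12.3 h × 31 d = 107,031 Wh = 107 kWh
aquarium pump: 12.5 W × 15 h × 31 d = 5,812 Wh = 5.812 kWh
Total energy = 112.7 + 57.6 + 371.5 + 107 + 5.812 = 654.7 kWh
Cost = 654.7 kWh × €0.168 = €109.98 ≈ €110

€110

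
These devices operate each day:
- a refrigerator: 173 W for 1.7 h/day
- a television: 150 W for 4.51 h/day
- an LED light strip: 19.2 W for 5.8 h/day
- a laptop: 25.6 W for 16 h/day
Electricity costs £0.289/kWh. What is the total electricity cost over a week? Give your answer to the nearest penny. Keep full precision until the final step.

refrigerator: 173 W × 1.7 h × 7 d = 2,059 Wh = 2.059 kWh
television: 150 W × 4.51 h × 7 d = 4,736 Wh = 4.736 kWh
LED light strip: 19.2 W × 5.8 h × 7 d = 780 Wh = 0.7795 kWh
laptop: 25.6 W × 16 h × 7 d = 2,867 Wh = 2.867 kWh
Total energy = 2.059 + 4.736 + 0.7795 + 2.867 = 10.44 kWh
Cost = 10.44 kWh × £0.289 = £3.02

£3.02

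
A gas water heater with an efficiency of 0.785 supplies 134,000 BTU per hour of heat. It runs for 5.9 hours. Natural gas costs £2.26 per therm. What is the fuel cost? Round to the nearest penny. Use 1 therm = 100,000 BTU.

£22.76

Heat delivered = 134,000 BTU/h × 5.9 h = 790,600 BTU
Gas input = 790,600 / 0.785 = 1,007,134 BTU
= 1,007,134 / 100,000 = 10.07 therm
Cost = 10.07 × £2.26/therm = £22.76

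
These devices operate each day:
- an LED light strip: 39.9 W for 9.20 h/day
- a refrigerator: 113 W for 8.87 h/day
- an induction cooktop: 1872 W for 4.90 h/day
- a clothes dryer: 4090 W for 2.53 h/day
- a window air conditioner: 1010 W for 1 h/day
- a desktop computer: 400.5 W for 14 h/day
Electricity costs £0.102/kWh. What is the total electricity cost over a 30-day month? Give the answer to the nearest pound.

LED light strip: 39.9 W × 9.20 h × 30 d = 11,012 Wh = 11.01 kWh
refrigerator: 113 W × 8.87 h × 30 d = 30,069 Wh = 30.07 kWh
induction cooktop: 1872 W × 4.90 h × 30 d = 275,184 Wh = 275.2 kWh
clothes dryer: 4090 W × 2.53 h × 30 d = 310,431 Wh = 310.4 kWh
window air conditioner: 1010 W × 1 h × 30 d = 30,300 Wh = 30.3 kWh
desktop computer: 400.5 W × 14 h × 30 d = 168,210 Wh = 168.2 kWh
Total energy = 11.01 + 30.07 + 275.2 + 310.4 + 30.3 + 168.2 = 825.2 kWh
Cost = 825.2 kWh × £0.102 = £84.17 ≈ £84

£84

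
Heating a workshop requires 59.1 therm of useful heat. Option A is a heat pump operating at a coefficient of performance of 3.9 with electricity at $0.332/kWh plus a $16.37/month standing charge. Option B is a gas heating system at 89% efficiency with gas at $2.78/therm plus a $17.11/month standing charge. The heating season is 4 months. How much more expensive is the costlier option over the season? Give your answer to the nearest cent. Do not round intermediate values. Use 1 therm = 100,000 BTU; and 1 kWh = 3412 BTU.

Heat load = 59.1 therm × 100,000 = 5,910,000 BTU
Gas: input = 5,910,000 / 0.89 = 6,640,449 BTU = 66.4 therm → 66.4 × $2.78 = $184.60; + 4 × $17.11 standing = $253.04
Heat pump: 5,910,000 BTU / 3412 = 1,732 kWh heat; / 3.9 = 444.1 kWh in → × $0.332 = $147.45; + 4 × $16.37 standing = $212.93
Difference = |$253.04 − $212.93| = $40.11

$40.11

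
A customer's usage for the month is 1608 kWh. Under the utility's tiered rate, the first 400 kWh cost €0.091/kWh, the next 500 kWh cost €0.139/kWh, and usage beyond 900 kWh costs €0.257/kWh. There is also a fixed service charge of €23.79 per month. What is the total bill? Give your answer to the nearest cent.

€311.65

First 400 kWh × €0.091 = €36.40
Next 500 kWh × €0.139 = €69.50
Remaining 708 kWh × €0.257 = €181.96
Energy charge = €287.86; + service €23.79 = €311.65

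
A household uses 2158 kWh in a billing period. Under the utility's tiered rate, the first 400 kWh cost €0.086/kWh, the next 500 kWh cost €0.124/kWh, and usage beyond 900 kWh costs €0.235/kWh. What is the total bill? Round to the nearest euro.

€392

First 400 kWh × €0.086 = €34.40
Next 500 kWh × €0.124 = €62.00
Remaining 1258 kWh × €0.235 = €295.63
Total = €392.03 ≈ €392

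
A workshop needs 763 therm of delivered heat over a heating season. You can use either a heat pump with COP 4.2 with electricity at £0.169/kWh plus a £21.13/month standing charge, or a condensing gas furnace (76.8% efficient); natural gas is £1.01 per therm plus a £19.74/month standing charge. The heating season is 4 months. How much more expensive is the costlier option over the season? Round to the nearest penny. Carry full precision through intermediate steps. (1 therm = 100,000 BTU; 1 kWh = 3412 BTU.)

£98.05

Heat load = 763 therm × 100,000 = 76,300,000 BTU
Gas: input = 76,300,000 / 0.768 = 99,348,958 BTU = 993.5 therm → 993.5 × £1.01 = £1,003.42; + 4 × £19.74 standing = £1,082.38
Heat pump: 76,300,000 BTU / 3412 = 22,360 kWh heat; / 4.2 = 5,324 kWh in → × £0.169 = £899.81; + 4 × £21.13 standing = £984.33
Difference = |£1,082.38 − £984.33| = £98.05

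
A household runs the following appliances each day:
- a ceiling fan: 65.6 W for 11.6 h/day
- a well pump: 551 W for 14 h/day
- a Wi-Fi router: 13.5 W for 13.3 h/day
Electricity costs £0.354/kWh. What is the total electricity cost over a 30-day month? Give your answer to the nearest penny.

£91.91

ceiling fan: 65.6 W × 11.6 h × 30 d = 22,829 Wh = 22.83 kWh
well pump: 551 W × 14 h × 30 d = 231,420 Wh = 231.4 kWh
Wi-Fi router: 13.5 W × 13.3 h × 30 d = 5,386 Wh = 5.386 kWh
Total energy = 22.83 + 231.4 + 5.386 = 259.6 kWh
Cost = 259.6 kWh × £0.354 = £91.91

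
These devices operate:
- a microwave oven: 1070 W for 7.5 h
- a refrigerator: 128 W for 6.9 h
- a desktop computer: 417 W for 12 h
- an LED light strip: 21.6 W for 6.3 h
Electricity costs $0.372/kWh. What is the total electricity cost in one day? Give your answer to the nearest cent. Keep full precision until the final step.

microwave oven: 1070 W × 7.5 h = 8,025 Wh = 8.025 kWh
refrigerator: 128 W × 6.9 h = 883 Wh = 0.8832 kWh
desktop computer: 417 W × 12 h = 5,004 Wh = 5.004 kWh
LED light strip: 21.6 W × 6.3 h = 136 Wh = 0.1361 kWh
Total energy = 8.025 + 0.8832 + 5.004 + 0.1361 = 14.05 kWh
Cost = 14.05 kWh × $0.372 = $5.23

$5.23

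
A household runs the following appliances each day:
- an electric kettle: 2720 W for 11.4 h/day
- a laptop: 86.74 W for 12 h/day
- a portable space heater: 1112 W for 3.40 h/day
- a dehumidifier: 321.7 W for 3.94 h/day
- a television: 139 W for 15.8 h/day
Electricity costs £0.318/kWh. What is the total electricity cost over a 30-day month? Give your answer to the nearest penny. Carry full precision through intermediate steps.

electric kettle: 2720 W × 11.4 h × 30 d = 930,240 Wh = 930.2 kWh
laptop: 86.74 W × 12 h × 30 d = 31,226 Wh = 31.23 kWh
portable space heater: 1112 W × 3.40 h × 30 d = 113,424 Wh = 113.4 kWh
dehumidifier: 321.7 W × 3.94 h × 30 d = 38,025 Wh = 38.02 kWh
television: 139 W × 15.8 h × 30 d = 65,886 Wh = 65.89 kWh
Total energy = 930.2 + 31.23 + 113.4 + 38.02 + 65.89 = 1,179 kWh
Cost = 1,179 kWh × £0.318 = £374.86

£374.86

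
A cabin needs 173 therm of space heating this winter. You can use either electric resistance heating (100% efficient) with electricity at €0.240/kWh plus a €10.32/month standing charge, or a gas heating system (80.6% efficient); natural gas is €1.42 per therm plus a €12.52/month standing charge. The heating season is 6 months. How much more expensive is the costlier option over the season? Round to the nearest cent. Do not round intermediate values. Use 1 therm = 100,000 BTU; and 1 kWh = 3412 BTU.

Heat load = 173 therm × 100,000 = 17,300,000 BTU
Gas: input = 17,300,000 / 0.806 = 21,464,020 BTU = 214.6 therm → 214.6 × €1.42 = €304.79; + 6 × €12.52 standing = €379.91
Electric: 17,300,000 BTU / 3412 = 5,070 kWh → × €0.240 = €1,216.88; + 6 × €10.32 standing = €1,278.80
Difference = |€379.91 − €1,278.80| = €898.89

€898.89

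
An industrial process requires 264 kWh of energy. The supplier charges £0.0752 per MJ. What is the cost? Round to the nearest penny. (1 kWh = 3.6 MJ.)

264 kWh × (3.6 MJ/kWh) = 950.4 MJ
Cost = 950.4 MJ × £0.0752/MJ = £71.47

£71.47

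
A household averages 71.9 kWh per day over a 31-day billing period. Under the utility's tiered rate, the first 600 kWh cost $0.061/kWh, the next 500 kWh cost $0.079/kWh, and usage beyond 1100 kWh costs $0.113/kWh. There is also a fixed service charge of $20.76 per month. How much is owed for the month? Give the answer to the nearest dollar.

$224

Usage = 71.9 kWh/day × 31 days = 2228.9 kWh
First 600 kWh × $0.061 = $36.60
Next 500 kWh × $0.079 = $39.50
Remaining 1128.9 kWh × $0.113 = $127.57
Energy charge = $203.67; + service $20.76 = $224.43 ≈ $224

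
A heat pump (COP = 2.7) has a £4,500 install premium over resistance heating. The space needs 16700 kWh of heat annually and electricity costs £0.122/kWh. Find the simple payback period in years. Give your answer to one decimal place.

Resistance: 16700 kWh × £0.122 = £2,037.40/yr
Heat pump: 16700 / 2.7 = 6185 kWh in → × £0.122 = £754.59/yr
Annual savings = £1,282.81
Payback = £4,500 / £1,282.81 = 3.51 years

3.5 years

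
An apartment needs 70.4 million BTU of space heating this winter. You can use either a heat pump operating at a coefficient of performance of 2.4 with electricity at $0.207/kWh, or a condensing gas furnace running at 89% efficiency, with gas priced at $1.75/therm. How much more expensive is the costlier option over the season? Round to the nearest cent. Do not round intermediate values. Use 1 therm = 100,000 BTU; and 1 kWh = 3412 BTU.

$395.33

Heat load = 70.4 × 10⁶ BTU = 70,400,000 BTU
Gas: input = 70,400,000 / 0.89 = 79,101,124 BTU = 791 therm → 791 × $1.75 = $1,384.27
Heat pump: 70,400,000 BTU / 3412 = 20,630 kWh heat; / 2.4 = 8,597 kWh in → × $0.207 = $1,779.60
Difference = |$1,384.27 − $1,779.60| = $395.33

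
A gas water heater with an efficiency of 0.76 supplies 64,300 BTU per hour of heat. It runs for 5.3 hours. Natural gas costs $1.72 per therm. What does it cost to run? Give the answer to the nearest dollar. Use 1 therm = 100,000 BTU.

Heat delivered = 64,300 BTU/h × 5.3 h = 340,790 BTU
Gas input = 340,790 / 0.76 = 448,408 BTU
= 448,408 / 100,000 = 4.484 therm
Cost = 4.484 × $1.72/therm = $7.71 ≈ $8

$8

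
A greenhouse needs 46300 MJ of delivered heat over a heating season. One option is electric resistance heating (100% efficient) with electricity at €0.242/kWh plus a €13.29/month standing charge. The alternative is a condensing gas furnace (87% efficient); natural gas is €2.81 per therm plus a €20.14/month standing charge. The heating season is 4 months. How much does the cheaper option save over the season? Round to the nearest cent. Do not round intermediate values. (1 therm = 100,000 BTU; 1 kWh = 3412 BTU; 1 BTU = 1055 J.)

Heat load = 46300 MJ = 46,300,000,000 J / 1055 = 43,886,256 BTU
Gas: input = 43,886,256 / 0.87 = 50,443,972 BTU = 504.4 therm → 504.4 × €2.81 = €1,417.48; + 4 × €20.14 standing = €1,498.04
Electric: 43,886,256 BTU / 3412 = 12,860 kWh → × €0.242 = €3,112.68; + 4 × €13.29 standing = €3,165.84
Difference = |€1,498.04 − €3,165.84| = €1,667.81

€1667.81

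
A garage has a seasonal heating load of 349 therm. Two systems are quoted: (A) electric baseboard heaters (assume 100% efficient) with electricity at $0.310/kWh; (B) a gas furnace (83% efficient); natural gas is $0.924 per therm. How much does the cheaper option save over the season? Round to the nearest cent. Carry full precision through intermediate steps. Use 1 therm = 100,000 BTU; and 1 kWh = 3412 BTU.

Heat load = 349 therm × 100,000 = 34,900,000 BTU
Gas: input = 34,900,000 / 0.83 = 42,048,193 BTU = 420.5 therm → 420.5 × $0.924 = $388.53
Electric: 34,900,000 BTU / 3412 = 10,230 kWh → × $0.310 = $3,170.87
Difference = |$388.53 − $3,170.87| = $2,782.34

$2782.34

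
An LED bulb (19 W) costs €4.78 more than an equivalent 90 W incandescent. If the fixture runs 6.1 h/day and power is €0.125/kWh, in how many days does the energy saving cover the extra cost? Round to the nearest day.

Power saved = 90 − 19 = 71 W
Daily energy saved = 71 W × 6.1 h = 433.1 Wh = 0.4331 kWh
Daily savings = 0.4331 × €0.125 = €0.0541
Payback = €4.78 / €0.0541 per day = 88.29 days

88 days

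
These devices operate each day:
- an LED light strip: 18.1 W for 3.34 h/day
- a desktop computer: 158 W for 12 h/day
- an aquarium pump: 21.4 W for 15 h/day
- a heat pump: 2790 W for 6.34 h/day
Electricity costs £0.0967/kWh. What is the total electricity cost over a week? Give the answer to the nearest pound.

LED light strip: 18.1 W × 3.34 h × 7 d = 423 Wh = 0.4232 kWh
desktop computer: 158 W × 12 h × 7 d = 13,272 Wh = 13.27 kWh
aquarium pump: 21.4 W × 15 h × 7 d = 2,247 Wh = 2.247 kWh
heat pump: 2790 W × 6.34 h × 7 d = 123,820 Wh = 123.8 kWh
Total energy = 0.4232 + 13.27 + 2.247 + 123.8 = 139.8 kWh
Cost = 139.8 kWh × £0.0967 = £13.52 ≈ £14

£14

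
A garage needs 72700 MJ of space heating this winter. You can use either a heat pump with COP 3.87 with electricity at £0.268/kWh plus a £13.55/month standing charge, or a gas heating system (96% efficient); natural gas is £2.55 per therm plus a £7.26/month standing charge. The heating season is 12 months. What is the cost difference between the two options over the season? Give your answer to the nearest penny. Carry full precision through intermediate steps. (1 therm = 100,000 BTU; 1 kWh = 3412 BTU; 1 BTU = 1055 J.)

£356.33

Heat load = 72700 MJ = 72,700,000,000 J / 1055 = 68,909,953 BTU
Gas: input = 68,909,953 / 0.96 = 71,781,201 BTU = 717.8 therm → 717.8 × £2.55 = £1,830.42; + 12 × £7.26 standing = £1,917.54
Heat pump: 68,909,953 BTU / 3412 = 20,200 kWh heat; / 3.87 = 5,219 kWh in → × £0.268 = £1,398.61; + 12 × £13.55 standing = £1,561.21
Difference = |£1,917.54 − £1,561.21| = £356.33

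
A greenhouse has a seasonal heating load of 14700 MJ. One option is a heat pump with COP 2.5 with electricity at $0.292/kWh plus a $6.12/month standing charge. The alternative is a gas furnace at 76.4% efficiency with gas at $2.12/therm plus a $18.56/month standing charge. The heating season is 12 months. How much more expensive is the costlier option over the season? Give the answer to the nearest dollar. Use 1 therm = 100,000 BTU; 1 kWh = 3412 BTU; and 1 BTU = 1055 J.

Heat load = 14700 MJ = 14,700,000,000 J / 1055 = 13,933,649 BTU
Gas: input = 13,933,649 / 0.764 = 18,237,761 BTU = 182.4 therm → 182.4 × $2.12 = $386.64; + 12 × $18.56 standing = $609.36
Heat pump: 13,933,649 BTU / 3412 = 4,084 kWh heat; / 2.5 = 1,633 kWh in → × $0.292 = $476.98; + 12 × $6.12 standing = $550.42
Difference = |$609.36 − $550.42| = $58.94 ≈ $59

$59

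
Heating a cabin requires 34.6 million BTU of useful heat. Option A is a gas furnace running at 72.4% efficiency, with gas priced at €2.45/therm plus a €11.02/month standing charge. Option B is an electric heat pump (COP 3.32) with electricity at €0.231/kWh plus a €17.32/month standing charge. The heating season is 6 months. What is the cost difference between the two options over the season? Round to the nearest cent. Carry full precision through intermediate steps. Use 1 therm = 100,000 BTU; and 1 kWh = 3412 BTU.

Heat load = 34.6 × 10⁶ BTU = 34,600,000 BTU
Gas: input = 34,600,000 / 0.724 = 47,790,055 BTU = 477.9 therm → 477.9 × €2.45 = €1,170.86; + 6 × €11.02 standing = €1,236.98
Heat pump: 34,600,000 BTU / 3412 = 10,140 kWh heat; / 3.32 = 3,054 kWh in → × €0.231 = €705.57; + 6 × €17.32 standing = €809.49
Difference = |€1,236.98 − €809.49| = €427.48

€427.48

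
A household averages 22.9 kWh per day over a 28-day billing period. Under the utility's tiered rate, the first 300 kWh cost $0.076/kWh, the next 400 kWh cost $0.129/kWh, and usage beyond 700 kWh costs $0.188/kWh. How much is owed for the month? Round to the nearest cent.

$66.81

Usage = 22.9 kWh/day × 28 days = 641.2 kWh
First 300 kWh × $0.076 = $22.80
Next 341.2 kWh × $0.129 = $44.01
Remaining tier: 0 kWh (not reached)
Total = $66.81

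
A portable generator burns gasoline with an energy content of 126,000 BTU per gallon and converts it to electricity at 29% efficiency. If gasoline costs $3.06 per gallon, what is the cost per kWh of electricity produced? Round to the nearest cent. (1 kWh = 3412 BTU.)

Electrical output per gallon = 126,000 BTU × 0.29 / 3412 BTU/kWh = 10.71 kWh
Cost per kWh = $3.06 / 10.71 kWh = $0.286

$0.29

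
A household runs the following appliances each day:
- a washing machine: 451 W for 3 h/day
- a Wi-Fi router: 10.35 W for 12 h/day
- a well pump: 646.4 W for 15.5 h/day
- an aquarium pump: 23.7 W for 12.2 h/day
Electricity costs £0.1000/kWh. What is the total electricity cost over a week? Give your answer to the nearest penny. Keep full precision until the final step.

washing machine: 451 W × 3 h × 7 d = 9,471 Wh = 9.471 kWh
Wi-Fi router: 10.35 W × 12 h × 7 d = 869 Wh = 0.8694 kWh
well pump: 646.4 W × 15.5 h × 7 d = 70,134 Wh = 70.13 kWh
aquarium pump: 23.7 W × 12.2 h × 7 d = 2,024 Wh = 2.024 kWh
Total energy = 9.471 + 0.8694 + 70.13 + 2.024 = 82.5 kWh
Cost = 82.5 kWh × £0.1000 = £8.25

£8.25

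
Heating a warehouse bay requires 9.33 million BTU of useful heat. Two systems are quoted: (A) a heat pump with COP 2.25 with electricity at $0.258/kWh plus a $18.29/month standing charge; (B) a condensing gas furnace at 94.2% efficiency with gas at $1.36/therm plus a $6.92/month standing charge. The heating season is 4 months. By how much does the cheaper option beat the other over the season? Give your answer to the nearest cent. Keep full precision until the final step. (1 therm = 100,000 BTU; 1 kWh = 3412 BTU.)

$224.33

Heat load = 9.33 × 10⁶ BTU = 9,330,000 BTU
Gas: input = 9,330,000 / 0.942 = 9,904,459 BTU = 99.04 therm → 99.04 × $1.36 = $134.70; + 4 × $6.92 standing = $162.38
Heat pump: 9,330,000 BTU / 3412 = 2,734 kWh heat; / 2.25 = 1,215 kWh in → × $0.258 = $313.55; + 4 × $18.29 standing = $386.71
Difference = |$162.38 − $386.71| = $224.33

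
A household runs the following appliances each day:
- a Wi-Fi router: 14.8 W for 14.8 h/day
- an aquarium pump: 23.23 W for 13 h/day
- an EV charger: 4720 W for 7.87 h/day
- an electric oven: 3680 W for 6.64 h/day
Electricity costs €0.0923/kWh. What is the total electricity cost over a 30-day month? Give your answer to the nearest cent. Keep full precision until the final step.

Wi-Fi router: 14.8 W × 14.8 h × 30 d = 6,571 Wh = 6.571 kWh
aquarium pump: 23.23 W × 13 h × 30 d = 9,060 Wh = 9.06 kWh
EV charger: 4720 W × 7.87 h × 30 d = 1,114,392 Wh = 1,114 kWh
electric oven: 3680 W × 6.64 h × 30 d = 733,056 Wh = 733.1 kWh
Total energy = 6.571 + 9.06 + 1,114 + 733.1 = 1,863 kWh
Cost = 1,863 kWh × €0.0923 = €171.96

€171.96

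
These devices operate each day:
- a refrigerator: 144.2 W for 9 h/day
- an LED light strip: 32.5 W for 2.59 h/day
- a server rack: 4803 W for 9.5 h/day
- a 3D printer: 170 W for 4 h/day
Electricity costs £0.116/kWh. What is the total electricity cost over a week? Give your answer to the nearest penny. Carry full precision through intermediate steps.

refrigerator: 144.2 W × 9 h × 7 d = 9,085 Wh = 9.085 kWh
LED light strip: 32.5 W × 2.59 h × 7 d = 589 Wh = 0.5892 kWh
server rack: 4803 W × 9.5 h × 7 d = 319,400 Wh = 319.4 kWh
3D printer: 170 W × 4 h × 7 d = 4,760 Wh = 4.76 kWh
Total energy = 9.085 + 0.5892 + 319.4 + 4.76 = 333.8 kWh
Cost = 333.8 kWh × £0.116 = £38.72

£38.72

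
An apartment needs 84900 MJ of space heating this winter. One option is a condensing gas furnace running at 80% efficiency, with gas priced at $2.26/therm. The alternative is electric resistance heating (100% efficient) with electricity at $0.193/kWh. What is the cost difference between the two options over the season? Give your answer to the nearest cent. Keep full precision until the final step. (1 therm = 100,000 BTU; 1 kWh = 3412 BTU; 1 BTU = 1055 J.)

Heat load = 84900 MJ = 84,900,000,000 J / 1055 = 80,473,934 BTU
Gas: input = 80,473,934 / 0.80 = 100,592,417 BTU = 1,006 therm → 1,006 × $2.26 = $2,273.39
Electric: 80,473,934 BTU / 3412 = 23,590 kWh → × $0.193 = $4,552.01
Difference = |$2,273.39 − $4,552.01| = $2,278.62

$2278.62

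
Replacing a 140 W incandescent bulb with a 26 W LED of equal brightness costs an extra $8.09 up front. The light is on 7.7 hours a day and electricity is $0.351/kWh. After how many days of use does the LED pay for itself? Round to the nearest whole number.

26 days

Power saved = 140 − 26 = 114 W
Daily energy saved = 114 W × 7.7 h = 877.8 Wh = 0.8778 kWh
Daily savings = 0.8778 × $0.351 = $0.3081
Payback = $8.09 / $0.3081 per day = 26.26 days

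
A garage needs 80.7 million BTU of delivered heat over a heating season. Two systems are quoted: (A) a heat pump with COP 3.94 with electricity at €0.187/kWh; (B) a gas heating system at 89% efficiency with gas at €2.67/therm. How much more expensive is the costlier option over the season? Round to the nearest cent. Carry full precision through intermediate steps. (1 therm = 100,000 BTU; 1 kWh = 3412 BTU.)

Heat load = 80.7 × 10⁶ BTU = 80,700,000 BTU
Gas: input = 80,700,000 / 0.89 = 90,674,157 BTU = 906.7 therm → 906.7 × €2.67 = €2,421.00
Heat pump: 80,700,000 BTU / 3412 = 23,650 kWh heat; / 3.94 = 6,003 kWh in → × €0.187 = €1,122.56
Difference = |€2,421.00 − €1,122.56| = €1,298.44

€1298.44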